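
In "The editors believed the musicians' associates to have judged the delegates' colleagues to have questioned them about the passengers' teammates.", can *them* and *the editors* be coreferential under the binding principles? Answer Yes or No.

Yes

*the editors* is an R-expression; Principle C requires it to be free (not bound by any c-commanding expression).
— them: object of the clause headed by 'questioned'; the pronoun does not c-command the R-expression — coreference allowed.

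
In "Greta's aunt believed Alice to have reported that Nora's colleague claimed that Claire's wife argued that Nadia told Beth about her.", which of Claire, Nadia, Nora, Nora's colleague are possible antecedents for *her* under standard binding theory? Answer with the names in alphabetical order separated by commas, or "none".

*her* is a pronoun; Principle B requires it to be free in its binding domain — the clause headed by 'told'.
— Claire: possessor inside the subject DP of the clause headed by 'argued'; does not c-command the pronoun — Principle B does not apply; allowed.
— Nadia: subject of the clause headed by 'told'; c-commands the pronoun within its binding domain — blocked (Principle B).
— Nora: possessor inside the subject DP of the clause headed by 'claimed'; does not c-command the pronoun — Principle B does not apply; allowed.
— Nora's colleague: subject of the clause headed by 'claimed'; c-commands the pronoun but lies outside its binding domain — allowed.

Claire, Nora, Nora's colleague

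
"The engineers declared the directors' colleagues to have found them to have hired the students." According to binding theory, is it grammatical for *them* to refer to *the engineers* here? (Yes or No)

*the engineers* is an R-expression; Principle C requires it to be free (not bound by any c-commanding expression).
— them: subject of the clause headed by 'hired'; the pronoun does not c-command the R-expression — coreference allowed.

Yes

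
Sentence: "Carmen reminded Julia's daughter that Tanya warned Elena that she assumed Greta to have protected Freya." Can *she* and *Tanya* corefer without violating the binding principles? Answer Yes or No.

Yes

*Tanya* is an R-expression; Principle C requires it to be free (not bound by any c-commanding expression).
— she: subject of the clause headed by 'assumed'; the pronoun does not c-command the R-expression — coreference allowed.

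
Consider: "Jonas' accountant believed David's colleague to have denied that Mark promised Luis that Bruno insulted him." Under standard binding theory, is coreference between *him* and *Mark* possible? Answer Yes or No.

*Mark* is an R-expression; Principle C requires it to be free (not bound by any c-commanding expression).
— him: object of the clause headed by 'insulted'; the pronoun does not c-command the R-expression — coreference allowed.

Yes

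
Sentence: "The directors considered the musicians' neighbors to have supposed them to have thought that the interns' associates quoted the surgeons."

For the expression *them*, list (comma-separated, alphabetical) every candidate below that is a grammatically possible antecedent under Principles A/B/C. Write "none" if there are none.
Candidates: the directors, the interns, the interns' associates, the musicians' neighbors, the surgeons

the directors

*them* is a pronoun; Principle B requires it to be free in its binding domain — the clause headed by 'supposed'.
— the directors: subject of the matrix clause; c-commands the pronoun but lies outside its binding domain — allowed.
— the interns: possessor inside the subject DP of the clause headed by 'quoted'; is c-commanded by the pronoun; coreference would bind this R-expression — blocked (Principle C).
— the interns' associates: subject of the clause headed by 'quoted'; is c-commanded by the pronoun; coreference would bind this R-expression — blocked (Principle C).
— the musicians' neighbors: subject of the clause headed by 'supposed'; c-commands the pronoun within its binding domain — blocked (Principle B).
— the surgeons: object of the clause headed by 'quoted'; is c-commanded by the pronoun; coreference would bind this R-expression — blocked (Principle C).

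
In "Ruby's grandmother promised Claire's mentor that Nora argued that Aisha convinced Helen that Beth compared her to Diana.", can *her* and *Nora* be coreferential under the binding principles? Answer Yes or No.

Yes

*Nora* is an R-expression; Principle C requires it to be free (not bound by any c-commanding expression).
— her: object of the clause headed by 'compared'; the pronoun does not c-command the R-expression — coreference allowed.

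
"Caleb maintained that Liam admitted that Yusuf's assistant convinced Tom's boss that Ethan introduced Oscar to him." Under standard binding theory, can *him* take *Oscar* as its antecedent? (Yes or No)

*him* is a pronoun; Principle B requires it to be free in its binding domain — the clause headed by 'introduced'.
— Oscar: object of the clause headed by 'introduced'; c-commands the pronoun within its binding domain — blocked (Principle B).

No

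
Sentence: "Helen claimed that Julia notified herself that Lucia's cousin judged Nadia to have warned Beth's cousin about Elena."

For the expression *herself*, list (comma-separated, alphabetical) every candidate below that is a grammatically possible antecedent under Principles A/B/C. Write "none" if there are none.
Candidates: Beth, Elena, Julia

*herself* is a reflexive; Principle A requires it to be bound within its binding domain — the clause headed by 'notified'.
— Beth: possessor inside the object DP of the clause headed by 'warned'; does not c-command the reflexive — cannot bind it (Principle A).
— Elena: second object of the clause headed by 'warned'; does not c-command the reflexive — cannot bind it (Principle A).
— Julia: subject of the clause headed by 'notified'; c-commands the reflexive within its binding domain — allowed (Principle A).

Julia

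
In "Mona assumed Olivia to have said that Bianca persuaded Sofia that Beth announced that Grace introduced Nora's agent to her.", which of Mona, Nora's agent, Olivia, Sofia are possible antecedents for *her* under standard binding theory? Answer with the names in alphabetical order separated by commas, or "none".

*her* is a pronoun; Principle B requires it to be free in its binding domain — the clause headed by 'introduced'.
— Mona: subject of the matrix clause; c-commands the pronoun but lies outside its binding domain — allowed.
— Nora's agent: object of the clause headed by 'introduced'; c-commands the pronoun within its binding domain — blocked (Principle B).
— Olivia: subject of the clause headed by 'said'; c-commands the pronoun but lies outside its binding domain — allowed.
— Sofia: object of the clause headed by 'persuaded'; c-commands the pronoun but lies outside its binding domain — allowed.

Mona, Olivia, Sofia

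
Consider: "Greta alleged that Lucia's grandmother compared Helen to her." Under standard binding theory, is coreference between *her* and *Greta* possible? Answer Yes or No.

Yes

*Greta* is an R-expression; Principle C requires it to be free (not bound by any c-commanding expression).
— her: second object of the clause headed by 'compared'; the pronoun does not c-command the R-expression — coreference allowed.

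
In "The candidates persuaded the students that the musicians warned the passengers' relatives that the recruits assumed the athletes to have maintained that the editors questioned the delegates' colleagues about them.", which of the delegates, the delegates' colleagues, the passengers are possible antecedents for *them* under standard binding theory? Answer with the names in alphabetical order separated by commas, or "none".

the delegates, the passengers

*them* is a pronoun; Principle B requires it to be free in its binding domain — the clause headed by 'questioned'.
— the delegates: possessor inside the object DP of the clause headed by 'questioned'; does not c-command the pronoun — Principle B does not apply; allowed.
— the delegates' colleagues: object of the clause headed by 'questioned'; c-commands the pronoun within its binding domain — blocked (Principle B).
— the passengers: possessor inside the object DP of the clause headed by 'warned'; does not c-command the pronoun — Principle B does not apply; allowed.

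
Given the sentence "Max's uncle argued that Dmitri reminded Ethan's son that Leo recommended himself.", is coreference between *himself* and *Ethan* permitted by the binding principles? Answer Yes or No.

No

*himself* is a reflexive; Principle A requires it to be bound within its binding domain — the clause headed by 'recommended'.
— Ethan: possessor inside the object DP of the clause headed by 'reminded'; does not c-command the reflexive — cannot bind it (Principle A).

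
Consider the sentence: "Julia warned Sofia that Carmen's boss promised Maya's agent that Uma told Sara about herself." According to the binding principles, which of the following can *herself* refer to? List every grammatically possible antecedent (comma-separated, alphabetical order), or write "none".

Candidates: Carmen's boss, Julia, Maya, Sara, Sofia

*herself* is a reflexive; Principle A requires it to be bound within its binding domain — the clause headed by 'told'.
— Carmen's boss: subject of the clause headed by 'promised'; c-commands the reflexive but lies outside its binding domain — cannot bind it (Principle A).
— Julia: subject of the matrix clause; c-commands the reflexive but lies outside its binding domain — cannot bind it (Principle A).
— Maya: possessor inside the object DP of the clause headed by 'promised'; does not c-command the reflexive — cannot bind it (Principle A).
— Sara: object of the clause headed by 'told'; c-commands the reflexive within its binding domain — allowed (Principle A).
— Sofia: object of the matrix clause; c-commands the reflexive but lies outside its binding domain — cannot bind it (Principle A).

Sara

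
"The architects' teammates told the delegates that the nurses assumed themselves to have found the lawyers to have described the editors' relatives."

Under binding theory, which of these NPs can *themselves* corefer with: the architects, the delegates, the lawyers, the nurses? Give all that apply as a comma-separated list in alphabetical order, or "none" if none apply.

the nurses

*themselves* is a reflexive; Principle A requires it to be bound within its binding domain — the clause headed by 'assumed'.
— the architects: possessor inside the subject DP of the matrix clause; does not c-command the reflexive — cannot bind it (Principle A).
— the delegates: object of the matrix clause; c-commands the reflexive but lies outside its binding domain — cannot bind it (Principle A).
— the lawyers: subject of the clause headed by 'described'; does not c-command the reflexive — cannot bind it (Principle A).
— the nurses: subject of the clause headed by 'assumed'; c-commands the reflexive within its binding domain — allowed (Principle A).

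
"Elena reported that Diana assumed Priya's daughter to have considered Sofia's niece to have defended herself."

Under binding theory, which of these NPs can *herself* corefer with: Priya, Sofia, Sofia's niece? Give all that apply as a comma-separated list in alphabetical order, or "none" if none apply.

Sofia's niece

*herself* is a reflexive; Principle A requires it to be bound within its binding domain — the clause headed by 'defended'.
— Priya: possessor inside the subject DP of the clause headed by 'considered'; does not c-command the reflexive — cannot bind it (Principle A).
— Sofia: possessor inside the subject DP of the clause headed by 'defended'; does not c-command the reflexive — cannot bind it (Principle A).
— Sofia's niece: subject of the clause headed by 'defended'; c-commands the reflexive within its binding domain — allowed (Principle A).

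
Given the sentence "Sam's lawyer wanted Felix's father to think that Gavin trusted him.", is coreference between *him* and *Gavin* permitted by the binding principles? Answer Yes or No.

No

*him* is a pronoun; Principle B requires it to be free in its binding domain — the clause headed by 'trusted'.
— Gavin: subject of the clause headed by 'trusted'; c-commands the pronoun within its binding domain — blocked (Principle B).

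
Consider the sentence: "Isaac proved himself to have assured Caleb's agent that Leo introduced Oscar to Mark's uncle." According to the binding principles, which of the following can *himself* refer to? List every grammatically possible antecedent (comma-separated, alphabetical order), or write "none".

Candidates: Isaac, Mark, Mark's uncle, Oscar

Isaac

*himself* is a reflexive; Principle A requires it to be bound within its binding domain — the matrix clause.
— Isaac: subject of the matrix clause; c-commands the reflexive within its binding domain — allowed (Principle A).
— Mark: possessor inside the second object DP of the clause headed by 'introduced'; does not c-command the reflexive — cannot bind it (Principle A).
— Mark's uncle: second object of the clause headed by 'introduced'; does not c-command the reflexive — cannot bind it (Principle A).
— Oscar: object of the clause headed by 'introduced'; does not c-command the reflexive — cannot bind it (Principle A).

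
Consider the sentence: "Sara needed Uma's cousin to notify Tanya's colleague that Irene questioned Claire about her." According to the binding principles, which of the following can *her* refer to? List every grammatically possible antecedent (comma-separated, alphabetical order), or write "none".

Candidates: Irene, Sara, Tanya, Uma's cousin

Sara, Tanya, Uma's cousin

*her* is a pronoun; Principle B requires it to be free in its binding domain — the clause headed by 'questioned'.
— Irene: subject of the clause headed by 'questioned'; c-commands the pronoun within its binding domain — blocked (Principle B).
— Sara: subject of the matrix clause; c-commands the pronoun but lies outside its binding domain — allowed.
— Tanya: possessor inside the object DP of the clause headed by 'notify'; does not c-command the pronoun — Principle B does not apply; allowed.
— Uma's cousin: subject of the clause headed by 'notify'; c-commands the pronoun but lies outside its binding domain — allowed.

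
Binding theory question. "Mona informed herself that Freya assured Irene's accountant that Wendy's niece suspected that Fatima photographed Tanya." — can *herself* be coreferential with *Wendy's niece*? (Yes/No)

*herself* is a reflexive; Principle A requires it to be bound within its binding domain — the matrix clause.
— Wendy's niece: subject of the clause headed by 'suspected'; does not c-command the reflexive — cannot bind it (Principle A).

No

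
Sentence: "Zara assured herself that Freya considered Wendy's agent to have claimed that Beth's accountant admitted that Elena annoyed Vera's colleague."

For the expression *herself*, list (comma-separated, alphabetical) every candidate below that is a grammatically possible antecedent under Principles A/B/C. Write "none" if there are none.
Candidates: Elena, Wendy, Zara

Zara

*herself* is a reflexive; Principle A requires it to be bound within its binding domain — the matrix clause.
— Elena: subject of the clause headed by 'annoyed'; does not c-command the reflexive — cannot bind it (Principle A).
— Wendy: possessor inside the subject DP of the clause headed by 'claimed'; does not c-command the reflexive — cannot bind it (Principle A).
— Zara: subject of the matrix clause; c-commands the reflexive within its binding domain — allowed (Principle A).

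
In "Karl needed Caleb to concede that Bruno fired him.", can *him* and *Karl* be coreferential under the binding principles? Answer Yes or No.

Yes

*Karl* is an R-expression; Principle C requires it to be free (not bound by any c-commanding expression).
— him: object of the clause headed by 'fired'; the pronoun does not c-command the R-expression — coreference allowed.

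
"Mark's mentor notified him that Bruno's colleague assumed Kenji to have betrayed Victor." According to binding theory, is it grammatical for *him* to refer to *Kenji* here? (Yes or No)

No

*Kenji* is an R-expression; Principle C requires it to be free (not bound by any c-commanding expression).
— him: object of the matrix clause; the pronoun c-commands the R-expression — coreference blocked (Principle C).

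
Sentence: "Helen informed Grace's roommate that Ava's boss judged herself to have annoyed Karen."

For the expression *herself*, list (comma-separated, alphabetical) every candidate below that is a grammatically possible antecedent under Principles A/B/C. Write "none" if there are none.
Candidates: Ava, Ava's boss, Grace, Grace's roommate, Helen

*herself* is a reflexive; Principle A requires it to be bound within its binding domain — the clause headed by 'judged'.
— Ava: possessor inside the subject DP of the clause headed by 'judged'; does not c-command the reflexive — cannot bind it (Principle A).
— Ava's boss: subject of the clause headed by 'judged'; c-commands the reflexive within its binding domain — allowed (Principle A).
— Grace: possessor inside the object DP of the matrix clause; does not c-command the reflexive — cannot bind it (Principle A).
— Grace's roommate: object of the matrix clause; c-commands the reflexive but lies outside its binding domain — cannot bind it (Principle A).
— Helen: subject of the matrix clause; c-commands the reflexive but lies outside its binding domain — cannot bind it (Principle A).

Ava's boss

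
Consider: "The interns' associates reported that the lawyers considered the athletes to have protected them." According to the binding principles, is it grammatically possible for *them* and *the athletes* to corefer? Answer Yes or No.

No

*them* is a pronoun; Principle B requires it to be free in its binding domain — the clause headed by 'protected'.
— the athletes: subject of the clause headed by 'protected'; c-commands the pronoun within its binding domain — blocked (Principle B).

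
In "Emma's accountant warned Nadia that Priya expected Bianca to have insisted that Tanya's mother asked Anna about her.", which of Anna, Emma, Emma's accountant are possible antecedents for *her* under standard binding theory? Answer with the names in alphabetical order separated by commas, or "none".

Emma, Emma's accountant

*her* is a pronoun; Principle B requires it to be free in its binding domain — the clause headed by 'asked'.
— Anna: object of the clause headed by 'asked'; c-commands the pronoun within its binding domain — blocked (Principle B).
— Emma: possessor inside the subject DP of the matrix clause; does not c-command the pronoun — Principle B does not apply; allowed.
— Emma's accountant: subject of the matrix clause; c-commands the pronoun but lies outside its binding domain — allowed.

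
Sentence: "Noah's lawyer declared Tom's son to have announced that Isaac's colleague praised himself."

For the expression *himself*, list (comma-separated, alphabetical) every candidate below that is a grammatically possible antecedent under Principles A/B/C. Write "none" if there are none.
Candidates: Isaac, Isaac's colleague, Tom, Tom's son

*himself* is a reflexive; Principle A requires it to be bound within its binding domain — the clause headed by 'praised'.
— Isaac: possessor inside the subject DP of the clause headed by 'praised'; does not c-command the reflexive — cannot bind it (Principle A).
— Isaac's colleague: subject of the clause headed by 'praised'; c-commands the reflexive within its binding domain — allowed (Principle A).
— Tom: possessor inside the subject DP of the clause headed by 'announced'; does not c-command the reflexive — cannot bind it (Principle A).
— Tom's son: subject of the clause headed by 'announced'; c-commands the reflexive but lies outside its binding domain — cannot bind it (Principle A).

Isaac's colleague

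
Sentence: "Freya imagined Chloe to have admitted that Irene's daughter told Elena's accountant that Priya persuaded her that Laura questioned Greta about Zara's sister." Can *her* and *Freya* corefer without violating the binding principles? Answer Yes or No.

Yes

*Freya* is an R-expression; Principle C requires it to be free (not bound by any c-commanding expression).
— her: object of the clause headed by 'persuaded'; the pronoun does not c-command the R-expression — coreference allowed.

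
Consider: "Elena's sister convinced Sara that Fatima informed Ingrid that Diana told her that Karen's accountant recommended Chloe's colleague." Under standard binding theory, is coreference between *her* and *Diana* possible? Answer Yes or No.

No

*Diana* is an R-expression; Principle C requires it to be free (not bound by any c-commanding expression).
— her: object of the clause headed by 'told'; the R-expression locally c-commands the pronoun — coreference blocked (Principle B on the pronoun).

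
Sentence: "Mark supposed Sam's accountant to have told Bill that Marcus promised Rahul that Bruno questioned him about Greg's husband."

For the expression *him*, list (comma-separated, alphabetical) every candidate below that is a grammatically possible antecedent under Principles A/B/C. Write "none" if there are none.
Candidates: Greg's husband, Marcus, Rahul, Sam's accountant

*him* is a pronoun; Principle B requires it to be free in its binding domain — the clause headed by 'questioned'.
— Greg's husband: second object of the clause headed by 'questioned'; is c-commanded by the pronoun; coreference would bind this R-expression — blocked (Principle C).
— Marcus: subject of the clause headed by 'promised'; c-commands the pronoun but lies outside its binding domain — allowed.
— Rahul: object of the clause headed by 'promised'; c-commands the pronoun but lies outside its binding domain — allowed.
— Sam's accountant: subject of the clause headed by 'told'; c-commands the pronoun but lies outside its binding domain — allowed.

Marcus, Rahul, Sam's accountant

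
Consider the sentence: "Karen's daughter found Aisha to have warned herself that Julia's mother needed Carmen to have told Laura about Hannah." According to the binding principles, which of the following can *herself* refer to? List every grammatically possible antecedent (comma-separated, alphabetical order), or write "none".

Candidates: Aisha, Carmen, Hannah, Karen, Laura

*herself* is a reflexive; Principle A requires it to be bound within its binding domain — the clause headed by 'warned'.
— Aisha: subject of the clause headed by 'warned'; c-commands the reflexive within its binding domain — allowed (Principle A).
— Carmen: subject of the clause headed by 'told'; does not c-command the reflexive — cannot bind it (Principle A).
— Hannah: second object of the clause headed by 'told'; does not c-command the reflexive — cannot bind it (Principle A).
— Karen: possessor inside the subject DP of the matrix clause; does not c-command the reflexive — cannot bind it (Principle A).
— Laura: object of the clause headed by 'told'; does not c-command the reflexive — cannot bind it (Principle A).

Aisha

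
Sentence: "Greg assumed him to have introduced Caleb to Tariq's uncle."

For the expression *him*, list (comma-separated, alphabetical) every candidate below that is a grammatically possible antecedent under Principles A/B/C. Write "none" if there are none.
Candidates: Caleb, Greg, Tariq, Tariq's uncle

none

*him* is a pronoun; Principle B requires it to be free in its binding domain — the matrix clause.
— Caleb: object of the clause headed by 'introduced'; is c-commanded by the pronoun; coreference would bind this R-expression — blocked (Principle C).
— Greg: subject of the matrix clause; c-commands the pronoun within its binding domain — blocked (Principle B).
— Tariq: possessor inside the second object DP of the clause headed by 'introduced'; is c-commanded by the pronoun; coreference would bind this R-expression — blocked (Principle C).
— Tariq's uncle: second object of the clause headed by 'introduced'; is c-commanded by the pronoun; coreference would bind this R-expression — blocked (Principle C).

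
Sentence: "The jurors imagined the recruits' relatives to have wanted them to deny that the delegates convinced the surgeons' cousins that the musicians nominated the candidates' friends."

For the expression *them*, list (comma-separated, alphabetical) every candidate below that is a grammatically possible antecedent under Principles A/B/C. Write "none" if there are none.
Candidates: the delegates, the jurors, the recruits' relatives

*them* is a pronoun; Principle B requires it to be free in its binding domain — the clause headed by 'wanted'.
— the delegates: subject of the clause headed by 'convinced'; is c-commanded by the pronoun; coreference would bind this R-expression — blocked (Principle C).
— the jurors: subject of the matrix clause; c-commands the pronoun but lies outside its binding domain — allowed.
— the recruits' relatives: subject of the clause headed by 'wanted'; c-commands the pronoun within its binding domain — blocked (Principle B).

the jurors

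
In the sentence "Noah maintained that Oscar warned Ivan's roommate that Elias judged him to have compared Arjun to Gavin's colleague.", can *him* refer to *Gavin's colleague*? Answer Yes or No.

No

*him* is a pronoun; Principle B requires it to be free in its binding domain — the clause headed by 'judged'.
— Gavin's colleague: second object of the clause headed by 'compared'; is c-commanded by the pronoun; coreference would bind this R-expression — blocked (Principle C).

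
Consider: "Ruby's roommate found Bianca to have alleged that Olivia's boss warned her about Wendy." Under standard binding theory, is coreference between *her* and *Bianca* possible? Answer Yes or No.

*Bianca* is an R-expression; Principle C requires it to be free (not bound by any c-commanding expression).
— her: object of the clause headed by 'warned'; the pronoun does not c-command the R-expression — coreference allowed.

Yes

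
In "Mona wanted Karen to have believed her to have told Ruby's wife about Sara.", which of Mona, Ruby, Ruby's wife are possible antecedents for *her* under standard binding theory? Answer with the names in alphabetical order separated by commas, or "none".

Mona

*her* is a pronoun; Principle B requires it to be free in its binding domain — the clause headed by 'believed'.
— Mona: subject of the matrix clause; c-commands the pronoun but lies outside its binding domain — allowed.
— Ruby: possessor inside the object DP of the clause headed by 'told'; is c-commanded by the pronoun; coreference would bind this R-expression — blocked (Principle C).
— Ruby's wife: object of the clause headed by 'told'; is c-commanded by the pronoun; coreference would bind this R-expression — blocked (Principle C).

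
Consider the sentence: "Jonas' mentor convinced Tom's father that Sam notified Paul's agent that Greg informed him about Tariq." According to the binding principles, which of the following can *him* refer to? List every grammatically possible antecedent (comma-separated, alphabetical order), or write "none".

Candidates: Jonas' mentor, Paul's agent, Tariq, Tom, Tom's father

*him* is a pronoun; Principle B requires it to be free in its binding domain — the clause headed by 'informed'.
— Jonas' mentor: subject of the matrix clause; c-commands the pronoun but lies outside its binding domain — allowed.
— Paul's agent: object of the clause headed by 'notified'; c-commands the pronoun but lies outside its binding domain — allowed.
— Tariq: second object of the clause headed by 'informed'; is c-commanded by the pronoun; coreference would bind this R-expression — blocked (Principle C).
— Tom: possessor inside the object DP of the matrix clause; does not c-command the pronoun — Principle B does not apply; allowed.
— Tom's father: object of the matrix clause; c-commands the pronoun but lies outside its binding domain — allowed.

Jonas' mentor, Paul's agent, Tom, Tom's father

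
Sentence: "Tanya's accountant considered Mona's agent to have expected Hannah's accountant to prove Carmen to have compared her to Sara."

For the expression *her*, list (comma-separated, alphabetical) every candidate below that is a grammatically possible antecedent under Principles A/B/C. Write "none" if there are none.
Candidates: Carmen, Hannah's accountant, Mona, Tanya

Hannah's accountant, Mona, Tanya

*her* is a pronoun; Principle B requires it to be free in its binding domain — the clause headed by 'compared'.
— Carmen: subject of the clause headed by 'compared'; c-commands the pronoun within its binding domain — blocked (Principle B).
— Hannah's accountant: subject of the clause headed by 'prove'; c-commands the pronoun but lies outside its binding domain — allowed.
— Mona: possessor inside the subject DP of the clause headed by 'expected'; does not c-command the pronoun — Principle B does not apply; allowed.
— Tanya: possessor inside the subject DP of the matrix clause; does not c-command the pronoun — Principle B does not apply; allowed.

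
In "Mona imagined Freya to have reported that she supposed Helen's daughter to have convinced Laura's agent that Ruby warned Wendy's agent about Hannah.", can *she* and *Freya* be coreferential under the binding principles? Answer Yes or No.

Yes

*Freya* is an R-expression; Principle C requires it to be free (not bound by any c-commanding expression).
— she: subject of the clause headed by 'supposed'; the pronoun does not c-command the R-expression — coreference allowed.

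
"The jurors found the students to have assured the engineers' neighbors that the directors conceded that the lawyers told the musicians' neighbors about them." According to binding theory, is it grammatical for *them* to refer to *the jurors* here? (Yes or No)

Yes

*the jurors* is an R-expression; Principle C requires it to be free (not bound by any c-commanding expression).
— them: second object of the clause headed by 'told'; the pronoun does not c-command the R-expression — coreference allowed.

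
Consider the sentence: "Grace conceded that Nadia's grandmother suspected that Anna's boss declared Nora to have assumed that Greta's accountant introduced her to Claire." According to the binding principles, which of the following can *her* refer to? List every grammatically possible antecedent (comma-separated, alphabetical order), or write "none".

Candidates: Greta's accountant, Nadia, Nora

*her* is a pronoun; Principle B requires it to be free in its binding domain — the clause headed by 'introduced'.
— Greta's accountant: subject of the clause headed by 'introduced'; c-commands the pronoun within its binding domain — blocked (Principle B).
— Nadia: possessor inside the subject DP of the clause headed by 'suspected'; does not c-command the pronoun — Principle B does not apply; allowed.
— Nora: subject of the clause headed by 'assumed'; c-commands the pronoun but lies outside its binding domain — allowed.

Nadia, Nora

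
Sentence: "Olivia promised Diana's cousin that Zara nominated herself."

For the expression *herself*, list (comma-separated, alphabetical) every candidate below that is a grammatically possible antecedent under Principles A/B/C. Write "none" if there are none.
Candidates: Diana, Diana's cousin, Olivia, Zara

*herself* is a reflexive; Principle A requires it to be bound within its binding domain — the clause headed by 'nominated'.
— Diana: possessor inside the object DP of the matrix clause; does not c-command the reflexive — cannot bind it (Principle A).
— Diana's cousin: object of the matrix clause; c-commands the reflexive but lies outside its binding domain — cannot bind it (Principle A).
— Olivia: subject of the matrix clause; c-commands the reflexive but lies outside its binding domain — cannot bind it (Principle A).
— Zara: subject of the clause headed by 'nominated'; c-commands the reflexive within its binding domain — allowed (Principle A).

Zara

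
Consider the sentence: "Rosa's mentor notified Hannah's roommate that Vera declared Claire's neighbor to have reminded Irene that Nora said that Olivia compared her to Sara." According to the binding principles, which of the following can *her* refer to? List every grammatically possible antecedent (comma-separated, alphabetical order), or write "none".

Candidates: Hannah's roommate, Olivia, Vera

*her* is a pronoun; Principle B requires it to be free in its binding domain — the clause headed by 'compared'.
— Hannah's roommate: object of the matrix clause; c-commands the pronoun but lies outside its binding domain — allowed.
— Olivia: subject of the clause headed by 'compared'; c-commands the pronoun within its binding domain — blocked (Principle B).
— Vera: subject of the clause headed by 'declared'; c-commands the pronoun but lies outside its binding domain — allowed.

Hannah's roommate, Vera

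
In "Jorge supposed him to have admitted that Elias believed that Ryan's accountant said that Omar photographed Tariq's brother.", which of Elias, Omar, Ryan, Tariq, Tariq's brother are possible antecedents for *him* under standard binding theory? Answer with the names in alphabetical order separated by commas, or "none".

none

*him* is a pronoun; Principle B requires it to be free in its binding domain — the matrix clause.
— Elias: subject of the clause headed by 'believed'; is c-commanded by the pronoun; coreference would bind this R-expression — blocked (Principle C).
— Omar: subject of the clause headed by 'photographed'; is c-commanded by the pronoun; coreference would bind this R-expression — blocked (Principle C).
— Ryan: possessor inside the subject DP of the clause headed by 'said'; is c-commanded by the pronoun; coreference would bind this R-expression — blocked (Principle C).
— Tariq: possessor inside the object DP of the clause headed by 'photographed'; is c-commanded by the pronoun; coreference would bind this R-expression — blocked (Principle C).
— Tariq's brother: object of the clause headed by 'photographed'; is c-commanded by the pronoun; coreference would bind this R-expression — blocked (Principle C).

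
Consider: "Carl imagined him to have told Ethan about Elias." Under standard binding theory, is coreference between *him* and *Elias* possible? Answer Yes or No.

*Elias* is an R-expression; Principle C requires it to be free (not bound by any c-commanding expression).
— him: subject of the clause headed by 'told'; the pronoun c-commands the R-expression — coreference blocked (Principle C).

No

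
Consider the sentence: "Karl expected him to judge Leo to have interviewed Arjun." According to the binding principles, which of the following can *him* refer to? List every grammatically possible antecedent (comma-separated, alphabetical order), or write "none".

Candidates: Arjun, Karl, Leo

*him* is a pronoun; Principle B requires it to be free in its binding domain — the matrix clause.
— Arjun: object of the clause headed by 'interviewed'; is c-commanded by the pronoun; coreference would bind this R-expression — blocked (Principle C).
— Karl: subject of the matrix clause; c-commands the pronoun within its binding domain — blocked (Principle B).
— Leo: subject of the clause headed by 'interviewed'; is c-commanded by the pronoun; coreference would bind this R-expression — blocked (Principle C).

none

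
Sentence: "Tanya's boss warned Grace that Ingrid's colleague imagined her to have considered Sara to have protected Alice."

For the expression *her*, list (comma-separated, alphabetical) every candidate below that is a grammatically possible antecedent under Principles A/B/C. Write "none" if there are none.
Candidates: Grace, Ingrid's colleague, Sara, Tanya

*her* is a pronoun; Principle B requires it to be free in its binding domain — the clause headed by 'imagined'.
— Grace: object of the matrix clause; c-commands the pronoun but lies outside its binding domain — allowed.
— Ingrid's colleague: subject of the clause headed by 'imagined'; c-commands the pronoun within its binding domain — blocked (Principle B).
— Sara: subject of the clause headed by 'protected'; is c-commanded by the pronoun; coreference would bind this R-expression — blocked (Principle C).
— Tanya: possessor inside the subject DP of the matrix clause; does not c-command the pronoun — Principle B does not apply; allowed.

Grace, Tanya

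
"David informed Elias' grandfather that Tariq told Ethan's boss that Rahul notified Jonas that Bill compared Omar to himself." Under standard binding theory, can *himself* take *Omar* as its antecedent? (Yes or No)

*himself* is a reflexive; Principle A requires it to be bound within its binding domain — the clause headed by 'compared'.
— Omar: object of the clause headed by 'compared'; c-commands the reflexive within its binding domain — allowed (Principle A).

Yes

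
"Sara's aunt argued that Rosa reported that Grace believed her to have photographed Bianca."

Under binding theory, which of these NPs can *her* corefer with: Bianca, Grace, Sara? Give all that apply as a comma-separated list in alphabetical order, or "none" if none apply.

Sara

*her* is a pronoun; Principle B requires it to be free in its binding domain — the clause headed by 'believed'.
— Bianca: object of the clause headed by 'photographed'; is c-commanded by the pronoun; coreference would bind this R-expression — blocked (Principle C).
— Grace: subject of the clause headed by 'believed'; c-commands the pronoun within its binding domain — blocked (Principle B).
— Sara: possessor inside the subject DP of the matrix clause; does not c-command the pronoun — Principle B does not apply; allowed.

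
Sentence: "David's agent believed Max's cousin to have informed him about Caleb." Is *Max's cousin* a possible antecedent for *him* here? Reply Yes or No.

No

*him* is a pronoun; Principle B requires it to be free in its binding domain — the clause headed by 'informed'.
— Max's cousin: subject of the clause headed by 'informed'; c-commands the pronoun within its binding domain — blocked (Principle B).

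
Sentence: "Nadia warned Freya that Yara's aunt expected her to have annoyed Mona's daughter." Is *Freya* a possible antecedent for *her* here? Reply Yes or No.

*her* is a pronoun; Principle B requires it to be free in its binding domain — the clause headed by 'expected'.
— Freya: object of the matrix clause; c-commands the pronoun but lies outside its binding domain — allowed.

Yes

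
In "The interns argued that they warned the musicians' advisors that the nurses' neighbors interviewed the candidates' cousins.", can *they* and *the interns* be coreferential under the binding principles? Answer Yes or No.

*the interns* is an R-expression; Principle C requires it to be free (not bound by any c-commanding expression).
— they: subject of the clause headed by 'warned'; the pronoun does not c-command the R-expression — coreference allowed.

Yes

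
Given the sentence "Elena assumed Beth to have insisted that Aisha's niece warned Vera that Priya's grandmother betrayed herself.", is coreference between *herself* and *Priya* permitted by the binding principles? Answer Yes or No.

*herself* is a reflexive; Principle A requires it to be bound within its binding domain — the clause headed by 'betrayed'.
— Priya: possessor inside the subject DP of the clause headed by 'betrayed'; does not c-command the reflexive — cannot bind it (Principle A).

No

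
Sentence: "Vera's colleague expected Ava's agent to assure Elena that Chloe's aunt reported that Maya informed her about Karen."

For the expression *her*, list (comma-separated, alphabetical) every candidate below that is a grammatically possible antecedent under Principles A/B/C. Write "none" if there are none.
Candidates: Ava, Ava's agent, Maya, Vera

Ava, Ava's agent, Vera

*her* is a pronoun; Principle B requires it to be free in its binding domain — the clause headed by 'informed'.
— Ava: possessor inside the subject DP of the clause headed by 'assure'; does not c-command the pronoun — Principle B does not apply; allowed.
— Ava's agent: subject of the clause headed by 'assure'; c-commands the pronoun but lies outside its binding domain — allowed.
— Maya: subject of the clause headed by 'informed'; c-commands the pronoun within its binding domain — blocked (Principle B).
— Vera: possessor inside the subject DP of the matrix clause; does not c-command the pronoun — Principle B does not apply; allowed.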